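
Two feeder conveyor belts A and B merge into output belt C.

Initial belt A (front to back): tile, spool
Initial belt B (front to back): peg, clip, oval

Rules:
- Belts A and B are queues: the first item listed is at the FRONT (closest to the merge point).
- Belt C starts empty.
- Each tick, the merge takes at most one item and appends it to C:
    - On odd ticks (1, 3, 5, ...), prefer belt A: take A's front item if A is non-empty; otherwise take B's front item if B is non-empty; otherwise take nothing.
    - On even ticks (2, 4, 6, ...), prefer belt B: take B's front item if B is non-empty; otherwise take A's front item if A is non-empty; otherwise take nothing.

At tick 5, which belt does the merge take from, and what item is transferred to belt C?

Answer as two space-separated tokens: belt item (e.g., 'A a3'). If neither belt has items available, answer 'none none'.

Answer: B oval

Derivation:
Tick 1: prefer A, take tile from A; A=[spool] B=[peg,clip,oval] C=[tile]
Tick 2: prefer B, take peg from B; A=[spool] B=[clip,oval] C=[tile,peg]
Tick 3: prefer A, take spool from A; A=[-] B=[clip,oval] C=[tile,peg,spool]
Tick 4: prefer B, take clip from B; A=[-] B=[oval] C=[tile,peg,spool,clip]
Tick 5: prefer A, take oval from B; A=[-] B=[-] C=[tile,peg,spool,clip,oval]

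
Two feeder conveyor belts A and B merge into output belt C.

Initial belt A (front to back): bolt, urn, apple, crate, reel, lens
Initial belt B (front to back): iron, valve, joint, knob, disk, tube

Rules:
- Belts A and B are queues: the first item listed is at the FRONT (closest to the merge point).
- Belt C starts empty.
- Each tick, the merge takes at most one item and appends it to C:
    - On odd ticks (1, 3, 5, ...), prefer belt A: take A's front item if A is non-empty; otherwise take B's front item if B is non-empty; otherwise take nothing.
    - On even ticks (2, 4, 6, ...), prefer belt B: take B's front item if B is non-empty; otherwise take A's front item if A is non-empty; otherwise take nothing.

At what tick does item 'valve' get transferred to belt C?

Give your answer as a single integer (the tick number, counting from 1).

Tick 1: prefer A, take bolt from A; A=[urn,apple,crate,reel,lens] B=[iron,valve,joint,knob,disk,tube] C=[bolt]
Tick 2: prefer B, take iron from B; A=[urn,apple,crate,reel,lens] B=[valve,joint,knob,disk,tube] C=[bolt,iron]
Tick 3: prefer A, take urn from A; A=[apple,crate,reel,lens] B=[valve,joint,knob,disk,tube] C=[bolt,iron,urn]
Tick 4: prefer B, take valve from B; A=[apple,crate,reel,lens] B=[joint,knob,disk,tube] C=[bolt,iron,urn,valve]

Answer: 4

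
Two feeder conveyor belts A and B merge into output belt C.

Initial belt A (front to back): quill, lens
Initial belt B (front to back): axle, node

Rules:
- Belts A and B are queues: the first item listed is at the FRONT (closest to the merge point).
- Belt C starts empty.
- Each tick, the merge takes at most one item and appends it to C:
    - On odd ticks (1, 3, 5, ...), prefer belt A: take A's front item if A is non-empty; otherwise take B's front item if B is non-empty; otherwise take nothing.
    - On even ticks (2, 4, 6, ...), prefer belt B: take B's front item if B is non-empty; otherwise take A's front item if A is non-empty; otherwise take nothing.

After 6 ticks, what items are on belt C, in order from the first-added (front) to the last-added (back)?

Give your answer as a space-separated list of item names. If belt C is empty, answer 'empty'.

Tick 1: prefer A, take quill from A; A=[lens] B=[axle,node] C=[quill]
Tick 2: prefer B, take axle from B; A=[lens] B=[node] C=[quill,axle]
Tick 3: prefer A, take lens from A; A=[-] B=[node] C=[quill,axle,lens]
Tick 4: prefer B, take node from B; A=[-] B=[-] C=[quill,axle,lens,node]
Tick 5: prefer A, both empty, nothing taken; A=[-] B=[-] C=[quill,axle,lens,node]
Tick 6: prefer B, both empty, nothing taken; A=[-] B=[-] C=[quill,axle,lens,node]

Answer: quill axle lens node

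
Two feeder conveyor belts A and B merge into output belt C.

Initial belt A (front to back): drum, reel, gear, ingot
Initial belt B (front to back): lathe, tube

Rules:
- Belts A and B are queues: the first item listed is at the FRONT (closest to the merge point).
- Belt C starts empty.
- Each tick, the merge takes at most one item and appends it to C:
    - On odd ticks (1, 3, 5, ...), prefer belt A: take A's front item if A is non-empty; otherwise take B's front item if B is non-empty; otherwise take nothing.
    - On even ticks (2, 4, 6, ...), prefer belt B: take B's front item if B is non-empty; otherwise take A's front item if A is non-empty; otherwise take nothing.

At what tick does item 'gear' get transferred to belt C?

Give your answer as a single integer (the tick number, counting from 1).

Answer: 5

Derivation:
Tick 1: prefer A, take drum from A; A=[reel,gear,ingot] B=[lathe,tube] C=[drum]
Tick 2: prefer B, take lathe from B; A=[reel,gear,ingot] B=[tube] C=[drum,lathe]
Tick 3: prefer A, take reel from A; A=[gear,ingot] B=[tube] C=[drum,lathe,reel]
Tick 4: prefer B, take tube from B; A=[gear,ingot] B=[-] C=[drum,lathe,reel,tube]
Tick 5: prefer A, take gear from A; A=[ingot] B=[-] C=[drum,lathe,reel,tube,gear]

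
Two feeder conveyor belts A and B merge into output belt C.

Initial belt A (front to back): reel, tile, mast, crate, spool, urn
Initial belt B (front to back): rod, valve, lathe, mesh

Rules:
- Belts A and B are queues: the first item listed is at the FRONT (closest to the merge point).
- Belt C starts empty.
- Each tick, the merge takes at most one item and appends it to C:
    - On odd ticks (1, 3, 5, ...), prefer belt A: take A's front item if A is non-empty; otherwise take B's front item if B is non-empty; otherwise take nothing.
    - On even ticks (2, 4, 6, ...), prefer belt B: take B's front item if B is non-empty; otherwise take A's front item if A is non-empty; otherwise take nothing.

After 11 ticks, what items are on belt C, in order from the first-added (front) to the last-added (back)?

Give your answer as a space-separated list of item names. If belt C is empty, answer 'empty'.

Answer: reel rod tile valve mast lathe crate mesh spool urn

Derivation:
Tick 1: prefer A, take reel from A; A=[tile,mast,crate,spool,urn] B=[rod,valve,lathe,mesh] C=[reel]
Tick 2: prefer B, take rod from B; A=[tile,mast,crate,spool,urn] B=[valve,lathe,mesh] C=[reel,rod]
Tick 3: prefer A, take tile from A; A=[mast,crate,spool,urn] B=[valve,lathe,mesh] C=[reel,rod,tile]
Tick 4: prefer B, take valve from B; A=[mast,crate,spool,urn] B=[lathe,mesh] C=[reel,rod,tile,valve]
Tick 5: prefer A, take mast from A; A=[crate,spool,urn] B=[lathe,mesh] C=[reel,rod,tile,valve,mast]
Tick 6: prefer B, take lathe from B; A=[crate,spool,urn] B=[mesh] C=[reel,rod,tile,valve,mast,lathe]
Tick 7: prefer A, take crate from A; A=[spool,urn] B=[mesh] C=[reel,rod,tile,valve,mast,lathe,crate]
Tick 8: prefer B, take mesh from B; A=[spool,urn] B=[-] C=[reel,rod,tile,valve,mast,lathe,crate,mesh]
Tick 9: prefer A, take spool from A; A=[urn] B=[-] C=[reel,rod,tile,valve,mast,lathe,crate,mesh,spool]
Tick 10: prefer B, take urn from A; A=[-] B=[-] C=[reel,rod,tile,valve,mast,lathe,crate,mesh,spool,urn]
Tick 11: prefer A, both empty, nothing taken; A=[-] B=[-] C=[reel,rod,tile,valve,mast,lathe,crate,mesh,spool,urn]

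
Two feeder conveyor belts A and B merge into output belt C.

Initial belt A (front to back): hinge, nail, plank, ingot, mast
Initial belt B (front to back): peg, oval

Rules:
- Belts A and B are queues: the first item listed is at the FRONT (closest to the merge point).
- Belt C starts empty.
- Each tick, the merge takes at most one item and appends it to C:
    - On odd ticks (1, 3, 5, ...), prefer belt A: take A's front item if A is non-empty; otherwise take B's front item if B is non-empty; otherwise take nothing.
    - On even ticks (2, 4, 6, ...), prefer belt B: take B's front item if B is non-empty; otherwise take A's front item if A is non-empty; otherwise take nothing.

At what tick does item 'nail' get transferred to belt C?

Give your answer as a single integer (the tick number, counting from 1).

Answer: 3

Derivation:
Tick 1: prefer A, take hinge from A; A=[nail,plank,ingot,mast] B=[peg,oval] C=[hinge]
Tick 2: prefer B, take peg from B; A=[nail,plank,ingot,mast] B=[oval] C=[hinge,peg]
Tick 3: prefer A, take nail from A; A=[plank,ingot,mast] B=[oval] C=[hinge,peg,nail]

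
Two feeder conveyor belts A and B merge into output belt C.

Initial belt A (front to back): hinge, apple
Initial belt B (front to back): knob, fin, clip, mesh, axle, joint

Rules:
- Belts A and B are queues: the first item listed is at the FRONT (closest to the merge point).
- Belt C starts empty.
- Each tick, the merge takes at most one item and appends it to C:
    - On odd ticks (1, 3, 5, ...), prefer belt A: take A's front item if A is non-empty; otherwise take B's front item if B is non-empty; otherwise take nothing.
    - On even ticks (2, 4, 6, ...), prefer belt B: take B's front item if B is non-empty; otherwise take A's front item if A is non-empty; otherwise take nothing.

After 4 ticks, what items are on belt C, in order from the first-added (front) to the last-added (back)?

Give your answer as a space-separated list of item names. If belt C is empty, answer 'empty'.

Answer: hinge knob apple fin

Derivation:
Tick 1: prefer A, take hinge from A; A=[apple] B=[knob,fin,clip,mesh,axle,joint] C=[hinge]
Tick 2: prefer B, take knob from B; A=[apple] B=[fin,clip,mesh,axle,joint] C=[hinge,knob]
Tick 3: prefer A, take apple from A; A=[-] B=[fin,clip,mesh,axle,joint] C=[hinge,knob,apple]
Tick 4: prefer B, take fin from B; A=[-] B=[clip,mesh,axle,joint] C=[hinge,knob,apple,fin]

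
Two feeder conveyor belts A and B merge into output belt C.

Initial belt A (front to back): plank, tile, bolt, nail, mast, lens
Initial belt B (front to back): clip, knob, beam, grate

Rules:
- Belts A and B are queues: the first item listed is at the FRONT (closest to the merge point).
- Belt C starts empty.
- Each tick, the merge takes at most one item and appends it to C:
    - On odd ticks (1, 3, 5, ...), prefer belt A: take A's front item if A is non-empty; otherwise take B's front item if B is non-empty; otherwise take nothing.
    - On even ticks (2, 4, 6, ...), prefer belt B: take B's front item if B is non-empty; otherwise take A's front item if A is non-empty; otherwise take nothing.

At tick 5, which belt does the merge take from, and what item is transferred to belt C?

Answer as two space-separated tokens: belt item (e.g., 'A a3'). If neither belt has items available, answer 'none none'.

Answer: A bolt

Derivation:
Tick 1: prefer A, take plank from A; A=[tile,bolt,nail,mast,lens] B=[clip,knob,beam,grate] C=[plank]
Tick 2: prefer B, take clip from B; A=[tile,bolt,nail,mast,lens] B=[knob,beam,grate] C=[plank,clip]
Tick 3: prefer A, take tile from A; A=[bolt,nail,mast,lens] B=[knob,beam,grate] C=[plank,clip,tile]
Tick 4: prefer B, take knob from B; A=[bolt,nail,mast,lens] B=[beam,grate] C=[plank,clip,tile,knob]
Tick 5: prefer A, take bolt from A; A=[nail,mast,lens] B=[beam,grate] C=[plank,clip,tile,knob,bolt]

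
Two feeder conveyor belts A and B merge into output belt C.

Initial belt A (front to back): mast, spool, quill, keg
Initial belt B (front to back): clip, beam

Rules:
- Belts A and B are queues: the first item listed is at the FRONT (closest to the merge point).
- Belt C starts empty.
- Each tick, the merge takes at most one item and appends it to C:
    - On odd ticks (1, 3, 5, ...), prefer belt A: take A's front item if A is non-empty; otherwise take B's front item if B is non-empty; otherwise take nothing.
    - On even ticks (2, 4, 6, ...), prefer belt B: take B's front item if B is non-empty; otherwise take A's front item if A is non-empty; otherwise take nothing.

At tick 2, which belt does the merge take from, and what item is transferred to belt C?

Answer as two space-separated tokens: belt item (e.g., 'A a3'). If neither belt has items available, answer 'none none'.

Answer: B clip

Derivation:
Tick 1: prefer A, take mast from A; A=[spool,quill,keg] B=[clip,beam] C=[mast]
Tick 2: prefer B, take clip from B; A=[spool,quill,keg] B=[beam] C=[mast,clip]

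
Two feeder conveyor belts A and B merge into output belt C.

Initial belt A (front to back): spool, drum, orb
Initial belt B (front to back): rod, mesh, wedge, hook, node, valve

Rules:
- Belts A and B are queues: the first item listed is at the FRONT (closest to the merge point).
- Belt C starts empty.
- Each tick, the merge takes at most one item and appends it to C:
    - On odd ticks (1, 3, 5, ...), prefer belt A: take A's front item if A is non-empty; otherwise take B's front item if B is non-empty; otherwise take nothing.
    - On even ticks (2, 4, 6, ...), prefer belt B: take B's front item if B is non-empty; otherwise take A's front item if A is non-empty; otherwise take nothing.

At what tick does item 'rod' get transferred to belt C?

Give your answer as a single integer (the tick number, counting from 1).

Tick 1: prefer A, take spool from A; A=[drum,orb] B=[rod,mesh,wedge,hook,node,valve] C=[spool]
Tick 2: prefer B, take rod from B; A=[drum,orb] B=[mesh,wedge,hook,node,valve] C=[spool,rod]

Answer: 2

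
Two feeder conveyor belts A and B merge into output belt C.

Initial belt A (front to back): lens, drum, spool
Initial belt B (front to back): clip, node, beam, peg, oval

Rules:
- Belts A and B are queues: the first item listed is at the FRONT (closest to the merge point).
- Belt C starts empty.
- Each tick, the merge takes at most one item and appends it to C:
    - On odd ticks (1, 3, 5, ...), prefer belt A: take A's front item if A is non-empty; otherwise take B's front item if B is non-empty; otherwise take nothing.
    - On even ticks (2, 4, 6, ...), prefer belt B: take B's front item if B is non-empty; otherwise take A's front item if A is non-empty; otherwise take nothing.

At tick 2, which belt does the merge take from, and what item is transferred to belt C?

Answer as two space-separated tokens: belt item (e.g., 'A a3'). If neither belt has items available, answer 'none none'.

Answer: B clip

Derivation:
Tick 1: prefer A, take lens from A; A=[drum,spool] B=[clip,node,beam,peg,oval] C=[lens]
Tick 2: prefer B, take clip from B; A=[drum,spool] B=[node,beam,peg,oval] C=[lens,clip]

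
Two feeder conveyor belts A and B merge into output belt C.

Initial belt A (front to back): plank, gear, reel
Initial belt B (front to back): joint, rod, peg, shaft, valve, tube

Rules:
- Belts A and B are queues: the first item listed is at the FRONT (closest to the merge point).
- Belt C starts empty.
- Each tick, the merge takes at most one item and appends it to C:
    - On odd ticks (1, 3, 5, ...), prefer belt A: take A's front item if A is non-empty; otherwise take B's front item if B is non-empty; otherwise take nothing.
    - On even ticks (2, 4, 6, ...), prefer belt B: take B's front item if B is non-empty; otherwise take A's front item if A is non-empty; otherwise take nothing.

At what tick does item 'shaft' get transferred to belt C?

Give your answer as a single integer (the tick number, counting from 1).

Tick 1: prefer A, take plank from A; A=[gear,reel] B=[joint,rod,peg,shaft,valve,tube] C=[plank]
Tick 2: prefer B, take joint from B; A=[gear,reel] B=[rod,peg,shaft,valve,tube] C=[plank,joint]
Tick 3: prefer A, take gear from A; A=[reel] B=[rod,peg,shaft,valve,tube] C=[plank,joint,gear]
Tick 4: prefer B, take rod from B; A=[reel] B=[peg,shaft,valve,tube] C=[plank,joint,gear,rod]
Tick 5: prefer A, take reel from A; A=[-] B=[peg,shaft,valve,tube] C=[plank,joint,gear,rod,reel]
Tick 6: prefer B, take peg from B; A=[-] B=[shaft,valve,tube] C=[plank,joint,gear,rod,reel,peg]
Tick 7: prefer A, take shaft from B; A=[-] B=[valve,tube] C=[plank,joint,gear,rod,reel,peg,shaft]

Answer: 7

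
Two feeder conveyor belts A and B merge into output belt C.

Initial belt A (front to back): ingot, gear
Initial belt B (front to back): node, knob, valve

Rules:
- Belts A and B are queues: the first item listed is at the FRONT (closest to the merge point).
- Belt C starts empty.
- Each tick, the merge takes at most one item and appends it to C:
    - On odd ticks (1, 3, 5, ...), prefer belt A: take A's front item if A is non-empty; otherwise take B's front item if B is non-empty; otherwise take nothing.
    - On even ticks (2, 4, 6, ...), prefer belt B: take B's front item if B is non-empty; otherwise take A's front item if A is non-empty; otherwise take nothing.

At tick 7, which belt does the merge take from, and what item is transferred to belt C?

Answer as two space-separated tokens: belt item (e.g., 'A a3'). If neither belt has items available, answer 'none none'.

Answer: none none

Derivation:
Tick 1: prefer A, take ingot from A; A=[gear] B=[node,knob,valve] C=[ingot]
Tick 2: prefer B, take node from B; A=[gear] B=[knob,valve] C=[ingot,node]
Tick 3: prefer A, take gear from A; A=[-] B=[knob,valve] C=[ingot,node,gear]
Tick 4: prefer B, take knob from B; A=[-] B=[valve] C=[ingot,node,gear,knob]
Tick 5: prefer A, take valve from B; A=[-] B=[-] C=[ingot,node,gear,knob,valve]
Tick 6: prefer B, both empty, nothing taken; A=[-] B=[-] C=[ingot,node,gear,knob,valve]
Tick 7: prefer A, both empty, nothing taken; A=[-] B=[-] C=[ingot,node,gear,knob,valve]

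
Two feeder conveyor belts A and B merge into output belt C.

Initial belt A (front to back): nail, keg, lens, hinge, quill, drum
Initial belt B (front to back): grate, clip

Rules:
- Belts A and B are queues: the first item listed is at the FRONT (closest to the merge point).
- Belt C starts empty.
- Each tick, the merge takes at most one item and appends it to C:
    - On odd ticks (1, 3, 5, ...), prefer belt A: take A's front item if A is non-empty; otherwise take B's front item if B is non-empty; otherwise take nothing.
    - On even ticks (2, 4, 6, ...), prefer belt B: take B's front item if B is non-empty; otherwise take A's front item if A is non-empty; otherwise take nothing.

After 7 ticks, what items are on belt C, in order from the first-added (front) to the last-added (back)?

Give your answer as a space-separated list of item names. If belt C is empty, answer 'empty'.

Answer: nail grate keg clip lens hinge quill

Derivation:
Tick 1: prefer A, take nail from A; A=[keg,lens,hinge,quill,drum] B=[grate,clip] C=[nail]
Tick 2: prefer B, take grate from B; A=[keg,lens,hinge,quill,drum] B=[clip] C=[nail,grate]
Tick 3: prefer A, take keg from A; A=[lens,hinge,quill,drum] B=[clip] C=[nail,grate,keg]
Tick 4: prefer B, take clip from B; A=[lens,hinge,quill,drum] B=[-] C=[nail,grate,keg,clip]
Tick 5: prefer A, take lens from A; A=[hinge,quill,drum] B=[-] C=[nail,grate,keg,clip,lens]
Tick 6: prefer B, take hinge from A; A=[quill,drum] B=[-] C=[nail,grate,keg,clip,lens,hinge]
Tick 7: prefer A, take quill from A; A=[drum] B=[-] C=[nail,grate,keg,clip,lens,hinge,quill]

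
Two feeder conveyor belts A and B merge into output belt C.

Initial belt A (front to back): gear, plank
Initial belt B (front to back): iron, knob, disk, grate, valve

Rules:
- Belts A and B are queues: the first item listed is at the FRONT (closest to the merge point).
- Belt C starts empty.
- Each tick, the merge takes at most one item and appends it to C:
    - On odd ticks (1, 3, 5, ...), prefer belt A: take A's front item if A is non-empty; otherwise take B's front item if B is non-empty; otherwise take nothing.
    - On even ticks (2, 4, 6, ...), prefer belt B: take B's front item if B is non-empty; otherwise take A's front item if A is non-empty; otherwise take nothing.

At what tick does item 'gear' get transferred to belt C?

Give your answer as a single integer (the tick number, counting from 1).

Answer: 1

Derivation:
Tick 1: prefer A, take gear from A; A=[plank] B=[iron,knob,disk,grate,valve] C=[gear]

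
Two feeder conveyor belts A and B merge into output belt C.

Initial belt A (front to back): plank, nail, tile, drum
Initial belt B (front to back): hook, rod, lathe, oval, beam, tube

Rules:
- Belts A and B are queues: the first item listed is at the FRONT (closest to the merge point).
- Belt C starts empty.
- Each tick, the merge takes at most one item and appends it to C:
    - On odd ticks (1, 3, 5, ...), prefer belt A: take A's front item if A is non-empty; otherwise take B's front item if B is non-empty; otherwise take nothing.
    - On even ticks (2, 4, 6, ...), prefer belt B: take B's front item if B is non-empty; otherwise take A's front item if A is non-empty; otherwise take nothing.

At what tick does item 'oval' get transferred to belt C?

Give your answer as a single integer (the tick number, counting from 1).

Answer: 8

Derivation:
Tick 1: prefer A, take plank from A; A=[nail,tile,drum] B=[hook,rod,lathe,oval,beam,tube] C=[plank]
Tick 2: prefer B, take hook from B; A=[nail,tile,drum] B=[rod,lathe,oval,beam,tube] C=[plank,hook]
Tick 3: prefer A, take nail from A; A=[tile,drum] B=[rod,lathe,oval,beam,tube] C=[plank,hook,nail]
Tick 4: prefer B, take rod from B; A=[tile,drum] B=[lathe,oval,beam,tube] C=[plank,hook,nail,rod]
Tick 5: prefer A, take tile from A; A=[drum] B=[lathe,oval,beam,tube] C=[plank,hook,nail,rod,tile]
Tick 6: prefer B, take lathe from B; A=[drum] B=[oval,beam,tube] C=[plank,hook,nail,rod,tile,lathe]
Tick 7: prefer A, take drum from A; A=[-] B=[oval,beam,tube] C=[plank,hook,nail,rod,tile,lathe,drum]
Tick 8: prefer B, take oval from B; A=[-] B=[beam,tube] C=[plank,hook,nail,rod,tile,lathe,drum,oval]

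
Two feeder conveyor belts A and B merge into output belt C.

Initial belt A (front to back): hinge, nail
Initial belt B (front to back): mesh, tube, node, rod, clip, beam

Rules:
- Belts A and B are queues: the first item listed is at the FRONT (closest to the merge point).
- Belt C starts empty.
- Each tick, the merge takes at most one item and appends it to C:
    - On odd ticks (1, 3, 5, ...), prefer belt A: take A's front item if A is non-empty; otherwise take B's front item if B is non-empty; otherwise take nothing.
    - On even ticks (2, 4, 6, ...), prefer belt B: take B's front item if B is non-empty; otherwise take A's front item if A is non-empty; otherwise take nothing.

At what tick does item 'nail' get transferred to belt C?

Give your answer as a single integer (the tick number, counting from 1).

Tick 1: prefer A, take hinge from A; A=[nail] B=[mesh,tube,node,rod,clip,beam] C=[hinge]
Tick 2: prefer B, take mesh from B; A=[nail] B=[tube,node,rod,clip,beam] C=[hinge,mesh]
Tick 3: prefer A, take nail from A; A=[-] B=[tube,node,rod,clip,beam] C=[hinge,mesh,nail]

Answer: 3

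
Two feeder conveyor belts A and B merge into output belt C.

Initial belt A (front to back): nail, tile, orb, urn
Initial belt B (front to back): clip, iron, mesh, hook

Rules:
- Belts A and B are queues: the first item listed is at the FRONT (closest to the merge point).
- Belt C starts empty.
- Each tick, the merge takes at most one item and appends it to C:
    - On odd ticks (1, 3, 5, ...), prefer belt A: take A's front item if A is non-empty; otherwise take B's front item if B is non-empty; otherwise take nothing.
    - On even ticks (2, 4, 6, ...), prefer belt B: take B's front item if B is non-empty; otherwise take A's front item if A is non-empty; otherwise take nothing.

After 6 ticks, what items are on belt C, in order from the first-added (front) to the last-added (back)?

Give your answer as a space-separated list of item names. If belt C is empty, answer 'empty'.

Tick 1: prefer A, take nail from A; A=[tile,orb,urn] B=[clip,iron,mesh,hook] C=[nail]
Tick 2: prefer B, take clip from B; A=[tile,orb,urn] B=[iron,mesh,hook] C=[nail,clip]
Tick 3: prefer A, take tile from A; A=[orb,urn] B=[iron,mesh,hook] C=[nail,clip,tile]
Tick 4: prefer B, take iron from B; A=[orb,urn] B=[mesh,hook] C=[nail,clip,tile,iron]
Tick 5: prefer A, take orb from A; A=[urn] B=[mesh,hook] C=[nail,clip,tile,iron,orb]
Tick 6: prefer B, take mesh from B; A=[urn] B=[hook] C=[nail,clip,tile,iron,orb,mesh]

Answer: nail clip tile iron orb mesh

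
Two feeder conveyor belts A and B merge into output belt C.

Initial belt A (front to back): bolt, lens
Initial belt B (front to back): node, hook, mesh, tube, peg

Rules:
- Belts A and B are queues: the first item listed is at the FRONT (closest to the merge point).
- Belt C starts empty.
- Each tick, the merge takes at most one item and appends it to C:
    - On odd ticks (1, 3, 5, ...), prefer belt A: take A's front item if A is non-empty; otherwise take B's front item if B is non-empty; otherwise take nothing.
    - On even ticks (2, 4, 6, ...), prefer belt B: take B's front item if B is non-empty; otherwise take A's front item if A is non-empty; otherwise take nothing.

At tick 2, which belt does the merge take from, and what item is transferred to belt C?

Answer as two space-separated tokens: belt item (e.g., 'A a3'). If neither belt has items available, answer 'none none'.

Tick 1: prefer A, take bolt from A; A=[lens] B=[node,hook,mesh,tube,peg] C=[bolt]
Tick 2: prefer B, take node from B; A=[lens] B=[hook,mesh,tube,peg] C=[bolt,node]

Answer: B node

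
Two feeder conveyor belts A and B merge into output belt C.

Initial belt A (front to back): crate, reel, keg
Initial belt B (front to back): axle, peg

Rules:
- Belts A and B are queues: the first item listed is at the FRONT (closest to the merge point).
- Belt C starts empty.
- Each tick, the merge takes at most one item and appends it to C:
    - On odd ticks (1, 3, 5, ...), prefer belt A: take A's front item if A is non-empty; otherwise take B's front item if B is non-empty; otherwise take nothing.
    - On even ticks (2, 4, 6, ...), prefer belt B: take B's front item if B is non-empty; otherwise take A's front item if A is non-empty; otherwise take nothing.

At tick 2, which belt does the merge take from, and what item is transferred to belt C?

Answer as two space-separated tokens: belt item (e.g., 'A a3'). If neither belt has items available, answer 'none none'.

Answer: B axle

Derivation:
Tick 1: prefer A, take crate from A; A=[reel,keg] B=[axle,peg] C=[crate]
Tick 2: prefer B, take axle from B; A=[reel,keg] B=[peg] C=[crate,axle]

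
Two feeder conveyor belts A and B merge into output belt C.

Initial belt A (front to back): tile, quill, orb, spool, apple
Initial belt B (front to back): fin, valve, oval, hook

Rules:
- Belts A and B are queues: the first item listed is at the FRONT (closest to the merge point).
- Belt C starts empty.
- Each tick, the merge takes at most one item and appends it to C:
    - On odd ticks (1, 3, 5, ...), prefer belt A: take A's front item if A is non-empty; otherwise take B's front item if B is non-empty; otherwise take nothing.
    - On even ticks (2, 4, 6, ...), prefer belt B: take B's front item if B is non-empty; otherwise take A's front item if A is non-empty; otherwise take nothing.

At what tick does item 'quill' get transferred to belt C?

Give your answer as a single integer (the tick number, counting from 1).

Tick 1: prefer A, take tile from A; A=[quill,orb,spool,apple] B=[fin,valve,oval,hook] C=[tile]
Tick 2: prefer B, take fin from B; A=[quill,orb,spool,apple] B=[valve,oval,hook] C=[tile,fin]
Tick 3: prefer A, take quill from A; A=[orb,spool,apple] B=[valve,oval,hook] C=[tile,fin,quill]

Answer: 3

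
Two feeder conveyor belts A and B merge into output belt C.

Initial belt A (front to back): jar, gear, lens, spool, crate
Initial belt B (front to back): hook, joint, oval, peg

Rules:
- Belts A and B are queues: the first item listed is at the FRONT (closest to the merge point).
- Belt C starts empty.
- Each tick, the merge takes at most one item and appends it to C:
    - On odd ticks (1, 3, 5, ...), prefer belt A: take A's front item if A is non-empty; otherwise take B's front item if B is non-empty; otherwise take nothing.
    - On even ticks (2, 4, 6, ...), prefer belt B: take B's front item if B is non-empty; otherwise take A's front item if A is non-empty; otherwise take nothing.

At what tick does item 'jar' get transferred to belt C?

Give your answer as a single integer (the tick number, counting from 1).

Tick 1: prefer A, take jar from A; A=[gear,lens,spool,crate] B=[hook,joint,oval,peg] C=[jar]

Answer: 1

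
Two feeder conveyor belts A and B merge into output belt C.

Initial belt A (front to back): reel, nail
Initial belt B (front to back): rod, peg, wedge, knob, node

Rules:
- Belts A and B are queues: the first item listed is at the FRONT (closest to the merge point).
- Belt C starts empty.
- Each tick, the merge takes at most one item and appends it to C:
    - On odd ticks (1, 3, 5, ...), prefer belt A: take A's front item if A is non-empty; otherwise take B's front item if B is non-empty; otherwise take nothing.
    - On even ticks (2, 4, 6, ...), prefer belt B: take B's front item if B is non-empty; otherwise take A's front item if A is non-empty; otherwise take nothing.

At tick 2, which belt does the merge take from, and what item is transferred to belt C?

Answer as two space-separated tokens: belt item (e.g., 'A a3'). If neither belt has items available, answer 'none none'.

Tick 1: prefer A, take reel from A; A=[nail] B=[rod,peg,wedge,knob,node] C=[reel]
Tick 2: prefer B, take rod from B; A=[nail] B=[peg,wedge,knob,node] C=[reel,rod]

Answer: B rod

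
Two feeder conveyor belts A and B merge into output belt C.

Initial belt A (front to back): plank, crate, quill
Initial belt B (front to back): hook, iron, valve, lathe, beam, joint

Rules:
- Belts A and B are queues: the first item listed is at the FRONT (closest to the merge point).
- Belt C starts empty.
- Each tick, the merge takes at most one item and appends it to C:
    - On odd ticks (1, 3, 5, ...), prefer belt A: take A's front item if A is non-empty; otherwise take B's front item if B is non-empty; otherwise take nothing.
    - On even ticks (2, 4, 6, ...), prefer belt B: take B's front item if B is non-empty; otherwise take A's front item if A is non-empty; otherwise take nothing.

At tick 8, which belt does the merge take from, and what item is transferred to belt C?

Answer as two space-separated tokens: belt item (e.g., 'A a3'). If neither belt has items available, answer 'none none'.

Answer: B beam

Derivation:
Tick 1: prefer A, take plank from A; A=[crate,quill] B=[hook,iron,valve,lathe,beam,joint] C=[plank]
Tick 2: prefer B, take hook from B; A=[crate,quill] B=[iron,valve,lathe,beam,joint] C=[plank,hook]
Tick 3: prefer A, take crate from A; A=[quill] B=[iron,valve,lathe,beam,joint] C=[plank,hook,crate]
Tick 4: prefer B, take iron from B; A=[quill] B=[valve,lathe,beam,joint] C=[plank,hook,crate,iron]
Tick 5: prefer A, take quill from A; A=[-] B=[valve,lathe,beam,joint] C=[plank,hook,crate,iron,quill]
Tick 6: prefer B, take valve from B; A=[-] B=[lathe,beam,joint] C=[plank,hook,crate,iron,quill,valve]
Tick 7: prefer A, take lathe from B; A=[-] B=[beam,joint] C=[plank,hook,crate,iron,quill,valve,lathe]
Tick 8: prefer B, take beam from B; A=[-] B=[joint] C=[plank,hook,crate,iron,quill,valve,lathe,beam]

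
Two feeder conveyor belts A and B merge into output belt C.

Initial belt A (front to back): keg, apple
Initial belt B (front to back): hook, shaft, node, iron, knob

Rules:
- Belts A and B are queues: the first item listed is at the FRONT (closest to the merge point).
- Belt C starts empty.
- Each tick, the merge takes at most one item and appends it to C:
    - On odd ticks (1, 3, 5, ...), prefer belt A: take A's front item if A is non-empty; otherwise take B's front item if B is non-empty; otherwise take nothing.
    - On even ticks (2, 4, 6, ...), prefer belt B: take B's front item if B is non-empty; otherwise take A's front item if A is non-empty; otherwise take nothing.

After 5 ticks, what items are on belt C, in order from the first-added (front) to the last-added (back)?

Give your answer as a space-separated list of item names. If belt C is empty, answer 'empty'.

Answer: keg hook apple shaft node

Derivation:
Tick 1: prefer A, take keg from A; A=[apple] B=[hook,shaft,node,iron,knob] C=[keg]
Tick 2: prefer B, take hook from B; A=[apple] B=[shaft,node,iron,knob] C=[keg,hook]
Tick 3: prefer A, take apple from A; A=[-] B=[shaft,node,iron,knob] C=[keg,hook,apple]
Tick 4: prefer B, take shaft from B; A=[-] B=[node,iron,knob] C=[keg,hook,apple,shaft]
Tick 5: prefer A, take node from B; A=[-] B=[iron,knob] C=[keg,hook,apple,shaft,node]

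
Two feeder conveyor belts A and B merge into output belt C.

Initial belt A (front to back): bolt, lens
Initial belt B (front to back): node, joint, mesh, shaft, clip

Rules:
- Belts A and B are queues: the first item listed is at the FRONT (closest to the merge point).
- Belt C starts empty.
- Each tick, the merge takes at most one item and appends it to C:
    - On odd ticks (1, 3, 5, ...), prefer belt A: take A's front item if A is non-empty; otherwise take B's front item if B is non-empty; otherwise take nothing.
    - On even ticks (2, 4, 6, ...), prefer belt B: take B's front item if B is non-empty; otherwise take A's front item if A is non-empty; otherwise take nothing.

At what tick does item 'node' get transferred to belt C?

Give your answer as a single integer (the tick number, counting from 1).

Tick 1: prefer A, take bolt from A; A=[lens] B=[node,joint,mesh,shaft,clip] C=[bolt]
Tick 2: prefer B, take node from B; A=[lens] B=[joint,mesh,shaft,clip] C=[bolt,node]

Answer: 2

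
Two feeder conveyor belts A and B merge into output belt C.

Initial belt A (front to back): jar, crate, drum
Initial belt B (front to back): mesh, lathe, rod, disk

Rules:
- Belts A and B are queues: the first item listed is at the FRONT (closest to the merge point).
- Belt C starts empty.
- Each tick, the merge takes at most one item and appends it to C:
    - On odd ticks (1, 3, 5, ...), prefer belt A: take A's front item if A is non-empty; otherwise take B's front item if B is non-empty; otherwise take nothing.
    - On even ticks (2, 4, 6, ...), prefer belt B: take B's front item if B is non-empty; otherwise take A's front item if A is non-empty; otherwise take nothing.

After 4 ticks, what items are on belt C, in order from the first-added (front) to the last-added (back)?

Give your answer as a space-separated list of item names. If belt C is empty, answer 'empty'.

Tick 1: prefer A, take jar from A; A=[crate,drum] B=[mesh,lathe,rod,disk] C=[jar]
Tick 2: prefer B, take mesh from B; A=[crate,drum] B=[lathe,rod,disk] C=[jar,mesh]
Tick 3: prefer A, take crate from A; A=[drum] B=[lathe,rod,disk] C=[jar,mesh,crate]
Tick 4: prefer B, take lathe from B; A=[drum] B=[rod,disk] C=[jar,mesh,crate,lathe]

Answer: jar mesh crate lathe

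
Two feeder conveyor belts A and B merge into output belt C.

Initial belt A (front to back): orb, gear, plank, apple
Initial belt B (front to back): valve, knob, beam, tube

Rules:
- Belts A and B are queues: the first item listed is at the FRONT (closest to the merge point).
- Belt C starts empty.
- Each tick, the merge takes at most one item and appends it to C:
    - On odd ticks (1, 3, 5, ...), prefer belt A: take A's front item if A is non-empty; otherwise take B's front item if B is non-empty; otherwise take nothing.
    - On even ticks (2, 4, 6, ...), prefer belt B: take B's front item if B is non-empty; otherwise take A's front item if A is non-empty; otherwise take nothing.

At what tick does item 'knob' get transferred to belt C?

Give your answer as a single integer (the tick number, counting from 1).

Tick 1: prefer A, take orb from A; A=[gear,plank,apple] B=[valve,knob,beam,tube] C=[orb]
Tick 2: prefer B, take valve from B; A=[gear,plank,apple] B=[knob,beam,tube] C=[orb,valve]
Tick 3: prefer A, take gear from A; A=[plank,apple] B=[knob,beam,tube] C=[orb,valve,gear]
Tick 4: prefer B, take knob from B; A=[plank,apple] B=[beam,tube] C=[orb,valve,gear,knob]

Answer: 4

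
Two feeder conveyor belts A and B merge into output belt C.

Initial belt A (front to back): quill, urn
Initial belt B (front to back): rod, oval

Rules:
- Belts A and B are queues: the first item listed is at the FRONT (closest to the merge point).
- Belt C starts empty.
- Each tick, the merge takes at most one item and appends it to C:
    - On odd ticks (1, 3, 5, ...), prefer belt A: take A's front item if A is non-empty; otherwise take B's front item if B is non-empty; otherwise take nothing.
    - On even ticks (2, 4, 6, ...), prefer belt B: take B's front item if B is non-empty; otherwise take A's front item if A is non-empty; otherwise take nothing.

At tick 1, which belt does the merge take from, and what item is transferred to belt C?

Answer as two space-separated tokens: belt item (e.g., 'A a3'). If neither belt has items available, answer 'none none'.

Answer: A quill

Derivation:
Tick 1: prefer A, take quill from A; A=[urn] B=[rod,oval] C=[quill]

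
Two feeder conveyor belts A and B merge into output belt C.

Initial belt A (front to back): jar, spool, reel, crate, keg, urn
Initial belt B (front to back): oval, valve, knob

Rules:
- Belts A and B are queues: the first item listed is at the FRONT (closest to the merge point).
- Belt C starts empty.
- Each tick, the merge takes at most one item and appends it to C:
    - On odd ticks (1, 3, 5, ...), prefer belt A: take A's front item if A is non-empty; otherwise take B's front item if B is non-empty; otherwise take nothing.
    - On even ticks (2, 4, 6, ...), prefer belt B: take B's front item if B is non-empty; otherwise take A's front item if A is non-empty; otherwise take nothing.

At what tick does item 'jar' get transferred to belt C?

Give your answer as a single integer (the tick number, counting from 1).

Tick 1: prefer A, take jar from A; A=[spool,reel,crate,keg,urn] B=[oval,valve,knob] C=[jar]

Answer: 1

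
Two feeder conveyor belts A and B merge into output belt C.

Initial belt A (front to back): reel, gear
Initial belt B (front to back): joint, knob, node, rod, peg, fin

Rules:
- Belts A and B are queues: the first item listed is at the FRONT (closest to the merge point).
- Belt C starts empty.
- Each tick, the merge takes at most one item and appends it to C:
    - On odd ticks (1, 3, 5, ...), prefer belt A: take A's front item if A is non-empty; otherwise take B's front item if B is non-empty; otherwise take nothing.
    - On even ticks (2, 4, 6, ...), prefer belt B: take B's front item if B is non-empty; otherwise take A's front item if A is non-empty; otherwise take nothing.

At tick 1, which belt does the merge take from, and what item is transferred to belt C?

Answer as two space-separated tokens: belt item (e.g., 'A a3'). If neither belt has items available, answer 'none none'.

Answer: A reel

Derivation:
Tick 1: prefer A, take reel from A; A=[gear] B=[joint,knob,node,rod,peg,fin] C=[reel]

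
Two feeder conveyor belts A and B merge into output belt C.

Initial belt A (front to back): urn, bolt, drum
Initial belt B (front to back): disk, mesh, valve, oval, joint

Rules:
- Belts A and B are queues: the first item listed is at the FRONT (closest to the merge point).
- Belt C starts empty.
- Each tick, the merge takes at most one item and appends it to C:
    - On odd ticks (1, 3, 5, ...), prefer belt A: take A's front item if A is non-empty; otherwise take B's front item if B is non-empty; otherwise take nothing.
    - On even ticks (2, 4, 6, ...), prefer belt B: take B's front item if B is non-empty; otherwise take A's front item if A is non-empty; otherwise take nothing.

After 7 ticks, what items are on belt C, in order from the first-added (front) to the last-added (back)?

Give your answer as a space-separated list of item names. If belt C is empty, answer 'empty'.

Tick 1: prefer A, take urn from A; A=[bolt,drum] B=[disk,mesh,valve,oval,joint] C=[urn]
Tick 2: prefer B, take disk from B; A=[bolt,drum] B=[mesh,valve,oval,joint] C=[urn,disk]
Tick 3: prefer A, take bolt from A; A=[drum] B=[mesh,valve,oval,joint] C=[urn,disk,bolt]
Tick 4: prefer B, take mesh from B; A=[drum] B=[valve,oval,joint] C=[urn,disk,bolt,mesh]
Tick 5: prefer A, take drum from A; A=[-] B=[valve,oval,joint] C=[urn,disk,bolt,mesh,drum]
Tick 6: prefer B, take valve from B; A=[-] B=[oval,joint] C=[urn,disk,bolt,mesh,drum,valve]
Tick 7: prefer A, take oval from B; A=[-] B=[joint] C=[urn,disk,bolt,mesh,drum,valve,oval]

Answer: urn disk bolt mesh drum valve oval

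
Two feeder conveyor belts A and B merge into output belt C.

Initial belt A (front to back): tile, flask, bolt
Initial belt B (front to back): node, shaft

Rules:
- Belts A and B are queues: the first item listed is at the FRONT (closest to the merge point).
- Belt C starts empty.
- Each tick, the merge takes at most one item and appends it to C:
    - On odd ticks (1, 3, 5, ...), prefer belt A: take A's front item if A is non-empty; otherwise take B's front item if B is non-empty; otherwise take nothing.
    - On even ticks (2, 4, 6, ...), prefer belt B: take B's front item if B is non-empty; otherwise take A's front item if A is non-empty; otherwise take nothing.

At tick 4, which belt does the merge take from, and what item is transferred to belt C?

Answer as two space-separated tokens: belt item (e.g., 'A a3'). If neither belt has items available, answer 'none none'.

Answer: B shaft

Derivation:
Tick 1: prefer A, take tile from A; A=[flask,bolt] B=[node,shaft] C=[tile]
Tick 2: prefer B, take node from B; A=[flask,bolt] B=[shaft] C=[tile,node]
Tick 3: prefer A, take flask from A; A=[bolt] B=[shaft] C=[tile,node,flask]
Tick 4: prefer B, take shaft from B; A=[bolt] B=[-] C=[tile,node,flask,shaft]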